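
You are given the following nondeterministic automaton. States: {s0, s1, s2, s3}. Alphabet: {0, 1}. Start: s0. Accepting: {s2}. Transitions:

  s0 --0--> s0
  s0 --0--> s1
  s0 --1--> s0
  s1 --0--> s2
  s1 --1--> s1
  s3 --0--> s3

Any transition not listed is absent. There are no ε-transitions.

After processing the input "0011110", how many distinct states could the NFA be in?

3

Start in {s0}.
Read '0': {s0} → {s0, s1}.
Read '0': {s0, s1} → {s0, s1, s2}.
Read '1': {s0, s1, s2} → {s0, s1}.
Read '1': {s0, s1} → {s0, s1}.
Read '1': {s0, s1} → {s0, s1}.
Read '1': {s0, s1} → {s0, s1}.
Read '0': {s0, s1} → {s0, s1, s2}.
That set has 3 states.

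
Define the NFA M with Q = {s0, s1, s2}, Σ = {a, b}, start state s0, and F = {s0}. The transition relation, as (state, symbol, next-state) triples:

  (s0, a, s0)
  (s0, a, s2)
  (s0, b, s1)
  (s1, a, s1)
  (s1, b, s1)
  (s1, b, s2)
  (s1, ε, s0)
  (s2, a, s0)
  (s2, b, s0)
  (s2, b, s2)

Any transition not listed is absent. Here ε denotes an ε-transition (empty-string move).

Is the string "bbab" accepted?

Start in {s0}.
Read 'b': {s0} → {s0, s1}.
Read 'b': {s0, s1} → {s0, s1, s2}.
Read 'a': {s0, s1, s2} → {s0, s1, s2}.
Read 'b': {s0, s1, s2} → {s0, s1, s2}.
The final set {s0, s1, s2} contains the accepting state s0.

Yes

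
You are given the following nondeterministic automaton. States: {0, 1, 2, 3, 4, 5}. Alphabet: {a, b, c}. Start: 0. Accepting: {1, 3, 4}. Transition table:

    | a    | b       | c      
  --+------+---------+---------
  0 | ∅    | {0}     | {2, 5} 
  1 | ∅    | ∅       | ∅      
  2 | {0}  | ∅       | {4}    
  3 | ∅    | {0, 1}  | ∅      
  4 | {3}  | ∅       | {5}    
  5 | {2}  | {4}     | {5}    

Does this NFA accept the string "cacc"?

Yes

Start in {0}.
Read 'c': {0} → {2, 5}.
Read 'a': {2, 5} → {0, 2}.
Read 'c': {0, 2} → {2, 4, 5}.
Read 'c': {2, 4, 5} → {4, 5}.
The final set {4, 5} contains the accepting state 4.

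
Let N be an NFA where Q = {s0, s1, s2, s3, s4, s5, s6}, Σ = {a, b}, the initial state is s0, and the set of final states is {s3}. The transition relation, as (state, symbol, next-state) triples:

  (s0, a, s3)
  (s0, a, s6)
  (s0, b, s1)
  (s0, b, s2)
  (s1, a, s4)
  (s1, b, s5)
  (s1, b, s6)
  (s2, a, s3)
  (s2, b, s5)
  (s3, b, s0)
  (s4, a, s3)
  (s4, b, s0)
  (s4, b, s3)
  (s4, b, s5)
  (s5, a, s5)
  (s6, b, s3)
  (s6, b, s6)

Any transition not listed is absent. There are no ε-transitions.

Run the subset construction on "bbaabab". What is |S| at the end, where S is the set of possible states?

Start in {s0}.
Read 'b': s0→{s1, s2}; now {s1, s2}.
Read 'b': s1→{s5, s6}, s2→{s5}; now {s5, s6}.
Read 'a': s5→{s5}, s6→∅; now {s5}.
Read 'a': s5→{s5}; now {s5}.
Read 'b': s5→∅; now ∅.
The set is empty and remains empty for the remaining 2 symbols.
That set has 0 states.

0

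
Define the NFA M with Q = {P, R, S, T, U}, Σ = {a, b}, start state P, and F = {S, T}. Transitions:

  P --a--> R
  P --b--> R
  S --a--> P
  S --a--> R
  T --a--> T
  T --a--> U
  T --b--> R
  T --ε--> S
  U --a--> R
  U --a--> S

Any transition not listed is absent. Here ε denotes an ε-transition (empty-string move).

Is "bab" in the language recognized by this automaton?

Start in {P}.
Read 'b': P→{R}; now {R}.
Read 'a': R→∅; now ∅.
The set is empty and remains empty for the remaining 1 symbol.
The final set ∅ contains no accepting state.

No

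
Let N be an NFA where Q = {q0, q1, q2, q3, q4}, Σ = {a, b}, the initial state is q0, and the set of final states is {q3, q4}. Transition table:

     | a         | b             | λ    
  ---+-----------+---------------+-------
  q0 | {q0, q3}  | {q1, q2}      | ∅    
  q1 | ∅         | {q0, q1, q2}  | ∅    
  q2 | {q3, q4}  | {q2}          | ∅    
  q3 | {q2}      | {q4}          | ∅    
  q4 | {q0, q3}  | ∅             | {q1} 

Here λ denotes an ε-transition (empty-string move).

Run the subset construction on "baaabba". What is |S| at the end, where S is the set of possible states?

Start in {q0}.
Read 'b': {q0} → {q1, q2}.
Read 'a': {q1, q2} → {q1, q3, q4}.
Read 'a': {q1, q3, q4} → {q0, q2, q3}.
Read 'a': {q0, q2, q3} → {q0, q1, q2, q3, q4}.
Read 'b': {q0, q1, q2, q3, q4} → {q0, q1, q2, q4}.
Read 'b': {q0, q1, q2, q4} → {q0, q1, q2}.
Read 'a': {q0, q1, q2} → {q0, q1, q3, q4}.
That set has 4 states.

4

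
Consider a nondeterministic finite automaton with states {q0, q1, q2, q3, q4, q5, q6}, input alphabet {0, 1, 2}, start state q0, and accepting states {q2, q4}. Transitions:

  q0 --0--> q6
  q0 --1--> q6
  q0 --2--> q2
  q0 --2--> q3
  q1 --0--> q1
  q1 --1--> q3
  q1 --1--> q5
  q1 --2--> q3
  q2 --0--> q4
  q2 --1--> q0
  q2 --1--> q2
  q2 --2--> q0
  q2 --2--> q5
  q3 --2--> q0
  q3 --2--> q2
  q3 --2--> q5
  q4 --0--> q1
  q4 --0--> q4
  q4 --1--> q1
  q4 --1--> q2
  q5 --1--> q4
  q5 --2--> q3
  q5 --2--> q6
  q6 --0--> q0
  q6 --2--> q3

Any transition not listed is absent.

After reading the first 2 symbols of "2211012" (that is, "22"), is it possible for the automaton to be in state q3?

Start in {q0}.
Read '2': q0→{q2, q3}; now {q2, q3}.
Read '2': q2→{q0, q5}, q3→{q0, q2, q5}; now {q0, q2, q5}.
State q3 is not in {q0, q2, q5}.

No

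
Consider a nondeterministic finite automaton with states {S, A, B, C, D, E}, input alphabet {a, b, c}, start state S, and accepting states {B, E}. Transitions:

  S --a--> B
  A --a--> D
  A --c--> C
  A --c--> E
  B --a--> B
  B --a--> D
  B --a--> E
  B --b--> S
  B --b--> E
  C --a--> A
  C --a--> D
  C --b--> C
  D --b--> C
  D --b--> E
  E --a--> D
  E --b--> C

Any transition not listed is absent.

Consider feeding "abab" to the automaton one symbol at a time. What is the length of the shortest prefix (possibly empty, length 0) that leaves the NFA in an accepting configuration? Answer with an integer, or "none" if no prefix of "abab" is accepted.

Start in {S}.
Read 'a': {S} → {B}.
None of the earlier sets intersect F, but {B} does.

1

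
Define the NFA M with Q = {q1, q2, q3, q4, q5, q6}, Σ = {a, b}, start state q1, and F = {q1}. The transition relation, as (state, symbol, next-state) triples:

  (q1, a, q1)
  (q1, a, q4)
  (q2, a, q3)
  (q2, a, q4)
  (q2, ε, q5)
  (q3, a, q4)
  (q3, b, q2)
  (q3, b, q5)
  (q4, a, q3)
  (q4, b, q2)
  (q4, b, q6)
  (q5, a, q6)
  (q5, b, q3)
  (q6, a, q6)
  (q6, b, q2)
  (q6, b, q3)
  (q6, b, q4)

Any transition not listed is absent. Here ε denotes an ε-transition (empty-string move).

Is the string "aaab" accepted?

No

Start in {q1}.
Read 'a': q1→{q1, q4}; now {q1, q4}.
Read 'a': q1→{q1, q4}, q4→{q3}; now {q1, q3, q4}.
Read 'a': q1→{q1, q4}, q3→{q4}, q4→{q3}; now {q1, q3, q4}.
Read 'b': q1→∅, q3→{q2, q5}, q4→{q2, q6}; now {q2, q5, q6}.
The final set {q2, q5, q6} contains no accepting state.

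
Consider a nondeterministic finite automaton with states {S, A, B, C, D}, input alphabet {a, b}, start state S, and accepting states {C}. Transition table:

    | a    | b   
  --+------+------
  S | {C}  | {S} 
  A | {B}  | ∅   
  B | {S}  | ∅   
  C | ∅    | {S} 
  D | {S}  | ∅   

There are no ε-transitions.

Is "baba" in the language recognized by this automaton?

Yes

Start in {S}.
Read 'b': S→{S}; now {S}.
Read 'a': S→{C}; now {C}.
Read 'b': C→{S}; now {S}.
Read 'a': S→{C}; now {C}.
The final set {C} contains the accepting state C.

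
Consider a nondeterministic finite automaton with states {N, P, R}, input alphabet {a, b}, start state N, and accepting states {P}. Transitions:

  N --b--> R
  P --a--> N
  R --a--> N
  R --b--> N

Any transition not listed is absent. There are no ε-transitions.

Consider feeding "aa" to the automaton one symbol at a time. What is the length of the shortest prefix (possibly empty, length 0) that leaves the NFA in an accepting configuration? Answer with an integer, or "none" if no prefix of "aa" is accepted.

none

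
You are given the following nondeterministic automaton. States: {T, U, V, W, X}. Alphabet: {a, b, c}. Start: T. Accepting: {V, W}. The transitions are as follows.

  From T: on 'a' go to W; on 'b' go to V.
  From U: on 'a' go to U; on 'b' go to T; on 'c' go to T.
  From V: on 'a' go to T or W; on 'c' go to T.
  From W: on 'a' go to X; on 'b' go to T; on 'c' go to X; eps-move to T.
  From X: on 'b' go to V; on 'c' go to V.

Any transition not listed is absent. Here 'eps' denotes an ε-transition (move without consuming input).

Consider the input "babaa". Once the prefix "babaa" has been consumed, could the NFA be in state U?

Start in {T}.
Read 'b': {T} → {V}.
Read 'a': {V} → {T, W}.
Read 'b': {T, W} → {T, V}.
Read 'a': {T, V} → {T, W}.
Read 'a': {T, W} → {T, W, X}.
State U is not in {T, W, X}.

No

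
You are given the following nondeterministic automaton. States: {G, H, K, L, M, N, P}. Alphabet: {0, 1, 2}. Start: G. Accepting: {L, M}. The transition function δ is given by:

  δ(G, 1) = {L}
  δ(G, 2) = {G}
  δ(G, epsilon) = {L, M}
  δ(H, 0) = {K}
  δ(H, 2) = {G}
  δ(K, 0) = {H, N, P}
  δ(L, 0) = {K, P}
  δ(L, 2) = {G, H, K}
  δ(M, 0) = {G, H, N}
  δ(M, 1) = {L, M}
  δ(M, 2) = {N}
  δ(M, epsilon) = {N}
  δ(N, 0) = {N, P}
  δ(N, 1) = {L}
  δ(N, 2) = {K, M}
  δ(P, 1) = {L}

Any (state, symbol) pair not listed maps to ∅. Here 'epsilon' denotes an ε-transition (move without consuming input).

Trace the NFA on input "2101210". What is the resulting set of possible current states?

Start: ε-closure({G}) = {G, L, M, N}.
Read '2': G→{G}, L→{G, H, K}, M→{N}, N→{K, M}; union {G, H, K, M, N}; ε-closure = {G, H, K, L, M, N}.
Read '1': G→{L}, H→∅, K→∅, L→∅, M→{L, M}, N→{L}; union {L, M}; ε-closure = {L, M, N}.
Read '0': L→{K, P}, M→{G, H, N}, N→{N, P}; union {G, H, K, N, P}; ε-closure = {G, H, K, L, M, N, P}.
Read '1': G→{L}, H→∅, K→∅, L→∅, M→{L, M}, N→{L}, P→{L}; union {L, M}; ε-closure = {L, M, N}.
Read '2': L→{G, H, K}, M→{N}, N→{K, M}; union {G, H, K, M, N}; ε-closure = {G, H, K, L, M, N}.
Read '1': G→{L}, H→∅, K→∅, L→∅, M→{L, M}, N→{L}; union {L, M}; ε-closure = {L, M, N}.
Read '0': L→{K, P}, M→{G, H, N}, N→{N, P}; union {G, H, K, N, P}; ε-closure = {G, H, K, L, M, N, P}.

{G, H, K, L, M, N, P}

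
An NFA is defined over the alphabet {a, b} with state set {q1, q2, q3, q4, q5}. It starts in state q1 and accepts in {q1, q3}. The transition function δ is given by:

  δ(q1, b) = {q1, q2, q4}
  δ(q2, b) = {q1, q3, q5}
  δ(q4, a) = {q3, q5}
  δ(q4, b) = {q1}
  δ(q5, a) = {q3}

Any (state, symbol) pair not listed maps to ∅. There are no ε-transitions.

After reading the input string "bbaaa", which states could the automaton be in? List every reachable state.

∅

Start in {q1}.
Read 'b': {q1} → {q1, q2, q4}.
Read 'b': {q1, q2, q4} → {q1, q2, q3, q4, q5}.
Read 'a': {q1, q2, q3, q4, q5} → {q3, q5}.
Read 'a': {q3, q5} → {q3}.
Read 'a': {q3} → ∅.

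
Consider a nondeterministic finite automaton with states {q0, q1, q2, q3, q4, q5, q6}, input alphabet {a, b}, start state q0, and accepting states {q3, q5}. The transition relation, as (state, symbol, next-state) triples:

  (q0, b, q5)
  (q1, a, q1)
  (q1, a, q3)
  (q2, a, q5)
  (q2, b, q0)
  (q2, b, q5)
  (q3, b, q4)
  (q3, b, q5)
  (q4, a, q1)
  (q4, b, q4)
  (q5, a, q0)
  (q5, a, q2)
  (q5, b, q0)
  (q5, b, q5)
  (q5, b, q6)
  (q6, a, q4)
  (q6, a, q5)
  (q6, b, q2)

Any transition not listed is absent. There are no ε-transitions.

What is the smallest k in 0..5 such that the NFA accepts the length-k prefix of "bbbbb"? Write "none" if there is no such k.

1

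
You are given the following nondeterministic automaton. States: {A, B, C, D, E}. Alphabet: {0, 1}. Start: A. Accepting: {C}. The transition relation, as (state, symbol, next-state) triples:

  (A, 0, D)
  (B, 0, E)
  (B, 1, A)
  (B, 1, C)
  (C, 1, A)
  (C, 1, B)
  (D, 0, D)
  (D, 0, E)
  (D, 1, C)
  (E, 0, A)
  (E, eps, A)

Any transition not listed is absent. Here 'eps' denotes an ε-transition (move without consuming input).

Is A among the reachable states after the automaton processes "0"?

No

Start in {A}.
Read '0': A→{D}; now {D}.
State A is not in {D}.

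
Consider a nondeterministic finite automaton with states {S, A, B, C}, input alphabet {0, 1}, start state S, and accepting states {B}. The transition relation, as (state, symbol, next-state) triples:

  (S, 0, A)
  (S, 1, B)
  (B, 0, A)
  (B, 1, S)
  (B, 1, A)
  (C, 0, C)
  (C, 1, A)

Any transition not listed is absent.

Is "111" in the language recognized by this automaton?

Yes

Start in {S}.
Read '1': S→{B}; now {B}.
Read '1': B→{S, A}; now {S, A}.
Read '1': S→{B}, A→∅; now {B}.
The final set {B} contains the accepting state B.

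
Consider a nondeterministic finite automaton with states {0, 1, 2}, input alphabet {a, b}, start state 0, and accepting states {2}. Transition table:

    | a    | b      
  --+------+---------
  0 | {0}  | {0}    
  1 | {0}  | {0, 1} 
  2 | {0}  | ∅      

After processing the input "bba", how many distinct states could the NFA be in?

Start in {0}.
Read 'b': {0} → {0}.
Read 'b': {0} → {0}.
Read 'a': {0} → {0}.
That set has 1 state.

1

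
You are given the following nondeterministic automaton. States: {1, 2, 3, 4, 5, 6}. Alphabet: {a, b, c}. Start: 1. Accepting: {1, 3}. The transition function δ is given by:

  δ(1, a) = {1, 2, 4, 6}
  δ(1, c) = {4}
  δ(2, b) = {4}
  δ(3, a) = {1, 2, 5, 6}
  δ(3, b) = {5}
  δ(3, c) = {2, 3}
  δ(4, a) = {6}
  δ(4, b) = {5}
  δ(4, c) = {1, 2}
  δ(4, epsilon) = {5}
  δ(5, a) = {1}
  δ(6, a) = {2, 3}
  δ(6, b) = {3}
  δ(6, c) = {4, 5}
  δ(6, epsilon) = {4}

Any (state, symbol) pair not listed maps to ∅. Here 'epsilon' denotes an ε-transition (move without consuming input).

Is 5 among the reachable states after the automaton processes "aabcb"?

Start in {1}.
Read 'a': 1→{1, 2, 4, 6}; union {1, 2, 4, 6}; ε-closure = {1, 2, 4, 5, 6}.
Read 'a': 1→{1, 2, 4, 6}, 2→∅, 4→{6}, 5→{1}, 6→{2, 3}; union {1, 2, 3, 4, 6}; ε-closure = {1, 2, 3, 4, 5, 6}.
Read 'b': 1→∅, 2→{4}, 3→{5}, 4→{5}, 5→∅, 6→{3}; now {3, 4, 5}.
Read 'c': 3→{2, 3}, 4→{1, 2}, 5→∅; now {1, 2, 3}.
Read 'b': 1→∅, 2→{4}, 3→{5}; now {4, 5}.
State 5 is in {4, 5}.

Yes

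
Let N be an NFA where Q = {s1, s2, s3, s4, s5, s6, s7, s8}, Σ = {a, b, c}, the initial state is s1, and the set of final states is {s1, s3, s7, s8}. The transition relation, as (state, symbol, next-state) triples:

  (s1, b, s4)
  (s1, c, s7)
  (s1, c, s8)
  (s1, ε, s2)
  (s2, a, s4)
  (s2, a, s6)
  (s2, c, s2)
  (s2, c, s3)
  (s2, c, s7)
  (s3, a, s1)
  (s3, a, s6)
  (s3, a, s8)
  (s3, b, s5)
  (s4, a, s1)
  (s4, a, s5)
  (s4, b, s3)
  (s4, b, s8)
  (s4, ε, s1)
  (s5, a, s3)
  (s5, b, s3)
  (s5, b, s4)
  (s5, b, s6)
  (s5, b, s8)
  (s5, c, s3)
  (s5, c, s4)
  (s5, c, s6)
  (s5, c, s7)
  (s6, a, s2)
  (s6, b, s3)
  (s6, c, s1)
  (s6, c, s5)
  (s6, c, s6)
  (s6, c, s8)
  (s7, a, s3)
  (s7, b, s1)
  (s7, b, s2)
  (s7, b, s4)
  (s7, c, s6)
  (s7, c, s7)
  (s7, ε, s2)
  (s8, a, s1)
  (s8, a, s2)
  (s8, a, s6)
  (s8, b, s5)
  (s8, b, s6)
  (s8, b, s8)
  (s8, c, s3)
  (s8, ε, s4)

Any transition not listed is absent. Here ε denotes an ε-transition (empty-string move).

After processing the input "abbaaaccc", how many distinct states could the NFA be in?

8

Start: ε-closure({s1}) = {s1, s2}.
Read 'a': {s1, s2} → {s1, s2, s4, s6}.
Read 'b': {s1, s2, s4, s6} → {s1, s2, s3, s4, s8}.
Read 'b': {s1, s2, s3, s4, s8} → {s1, s2, s3, s4, s5, s6, s8}.
Read 'a': {s1, s2, s3, s4, s5, s6, s8} → {s1, s2, s3, s4, s5, s6, s8}.
Read 'a': {s1, s2, s3, s4, s5, s6, s8} → {s1, s2, s3, s4, s5, s6, s8}.
Read 'a': {s1, s2, s3, s4, s5, s6, s8} → {s1, s2, s3, s4, s5, s6, s8}.
Read 'c': {s1, s2, s3, s4, s5, s6, s8} → {s1, s2, s3, s4, s5, s6, s7, s8}.
Read 'c': {s1, s2, s3, s4, s5, s6, s7, s8} → {s1, s2, s3, s4, s5, s6, s7, s8}.
Read 'c': {s1, s2, s3, s4, s5, s6, s7, s8} → {s1, s2, s3, s4, s5, s6, s7, s8}.
That set has 8 states.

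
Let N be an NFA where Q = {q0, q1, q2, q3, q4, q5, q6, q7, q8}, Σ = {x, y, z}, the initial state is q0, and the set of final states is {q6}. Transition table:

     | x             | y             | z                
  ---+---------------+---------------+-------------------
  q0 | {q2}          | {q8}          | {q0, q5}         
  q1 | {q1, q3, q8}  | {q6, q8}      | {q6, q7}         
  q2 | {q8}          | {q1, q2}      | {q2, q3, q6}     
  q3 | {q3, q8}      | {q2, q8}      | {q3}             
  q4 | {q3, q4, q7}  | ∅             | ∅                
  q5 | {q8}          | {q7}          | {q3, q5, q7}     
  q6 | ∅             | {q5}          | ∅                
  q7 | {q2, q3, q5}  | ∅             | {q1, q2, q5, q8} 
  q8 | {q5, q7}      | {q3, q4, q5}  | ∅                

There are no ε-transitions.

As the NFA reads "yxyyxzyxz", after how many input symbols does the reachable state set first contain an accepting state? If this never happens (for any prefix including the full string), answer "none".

Start in {q0}.
Read 'y': q0→{q8}; now {q8}.
Read 'x': q8→{q5, q7}; now {q5, q7}.
Read 'y': q5→{q7}, q7→∅; now {q7}.
Read 'y': q7→∅; now ∅.
The set is empty and remains empty for the remaining 5 symbols.
No reachable set along the way intersects F.

none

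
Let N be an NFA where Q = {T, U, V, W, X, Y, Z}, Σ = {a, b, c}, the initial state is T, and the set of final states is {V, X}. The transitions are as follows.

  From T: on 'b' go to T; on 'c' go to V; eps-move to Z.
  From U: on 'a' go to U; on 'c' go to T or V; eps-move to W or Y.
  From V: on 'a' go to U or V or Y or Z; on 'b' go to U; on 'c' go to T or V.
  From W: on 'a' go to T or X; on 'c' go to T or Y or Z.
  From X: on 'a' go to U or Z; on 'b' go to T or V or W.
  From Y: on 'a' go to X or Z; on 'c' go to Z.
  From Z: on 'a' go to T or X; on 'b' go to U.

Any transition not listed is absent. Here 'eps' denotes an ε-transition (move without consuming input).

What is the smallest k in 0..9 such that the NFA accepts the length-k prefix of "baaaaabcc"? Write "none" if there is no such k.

Start: ε-closure({T}) = {T, Z}.
Read 'b': {T, Z} → {T, U, W, Y, Z}.
Read 'a': {T, U, W, Y, Z} → {T, U, W, X, Y, Z}.
None of the earlier sets intersect F, but {T, U, W, X, Y, Z} does.

2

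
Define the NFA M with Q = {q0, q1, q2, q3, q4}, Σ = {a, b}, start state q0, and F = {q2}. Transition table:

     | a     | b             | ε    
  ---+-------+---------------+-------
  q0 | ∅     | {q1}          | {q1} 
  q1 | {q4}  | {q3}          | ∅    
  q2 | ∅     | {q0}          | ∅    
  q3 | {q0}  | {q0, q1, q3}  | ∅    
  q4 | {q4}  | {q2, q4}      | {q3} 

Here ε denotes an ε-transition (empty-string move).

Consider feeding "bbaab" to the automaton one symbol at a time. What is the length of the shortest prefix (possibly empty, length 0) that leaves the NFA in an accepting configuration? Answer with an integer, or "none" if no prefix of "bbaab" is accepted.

5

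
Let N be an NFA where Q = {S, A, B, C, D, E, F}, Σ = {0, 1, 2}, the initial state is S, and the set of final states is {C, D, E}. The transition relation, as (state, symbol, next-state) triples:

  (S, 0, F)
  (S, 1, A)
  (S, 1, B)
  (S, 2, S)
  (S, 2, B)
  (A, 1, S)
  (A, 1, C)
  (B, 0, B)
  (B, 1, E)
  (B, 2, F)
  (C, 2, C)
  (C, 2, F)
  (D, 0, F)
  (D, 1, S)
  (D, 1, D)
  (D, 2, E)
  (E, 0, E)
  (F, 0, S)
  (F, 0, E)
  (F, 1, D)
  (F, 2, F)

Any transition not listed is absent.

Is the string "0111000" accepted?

Start in {S}.
Read '0': S→{F}; now {F}.
Read '1': F→{D}; now {D}.
Read '1': D→{S, D}; now {S, D}.
Read '1': S→{A, B}, D→{S, D}; now {S, A, B, D}.
Read '0': S→{F}, A→∅, B→{B}, D→{F}; now {B, F}.
Read '0': B→{B}, F→{S, E}; now {S, B, E}.
Read '0': S→{F}, B→{B}, E→{E}; now {B, E, F}.
The final set {B, E, F} contains the accepting state E.

Yes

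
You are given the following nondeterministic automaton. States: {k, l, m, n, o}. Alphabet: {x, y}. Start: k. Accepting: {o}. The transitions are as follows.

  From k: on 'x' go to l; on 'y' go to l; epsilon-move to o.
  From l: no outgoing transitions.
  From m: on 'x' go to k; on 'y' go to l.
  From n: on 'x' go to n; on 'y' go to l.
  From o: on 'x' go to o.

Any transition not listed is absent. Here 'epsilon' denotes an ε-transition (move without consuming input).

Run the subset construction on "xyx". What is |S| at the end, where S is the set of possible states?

0

Start: ε-closure({k}) = {k, o}.
Read 'x': k→{l}, o→{o}; now {l, o}.
Read 'y': l→∅, o→∅; now ∅.
The set is empty and remains empty for the remaining 1 symbol.
That set has 0 states.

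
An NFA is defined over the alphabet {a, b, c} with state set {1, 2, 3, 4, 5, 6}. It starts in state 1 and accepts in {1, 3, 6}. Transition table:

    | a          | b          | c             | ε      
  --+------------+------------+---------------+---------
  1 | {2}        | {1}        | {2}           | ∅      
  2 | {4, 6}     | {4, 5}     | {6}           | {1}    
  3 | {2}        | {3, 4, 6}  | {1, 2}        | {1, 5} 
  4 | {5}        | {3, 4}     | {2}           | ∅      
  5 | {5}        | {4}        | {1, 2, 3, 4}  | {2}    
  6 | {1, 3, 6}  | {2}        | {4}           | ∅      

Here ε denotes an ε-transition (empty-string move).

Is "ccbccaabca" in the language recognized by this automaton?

Yes

Start in {1}.
Read 'c': 1→{2}; union {2}; ε-closure = {1, 2}.
Read 'c': 1→{2}, 2→{6}; union {2, 6}; ε-closure = {1, 2, 6}.
Read 'b': 1→{1}, 2→{4, 5}, 6→{2}; now {1, 2, 4, 5}.
Read 'c': 1→{2}, 2→{6}, 4→{2}, 5→{1, 2, 3, 4}; union {1, 2, 3, 4, 6}; ε-closure = {1, 2, 3, 4, 5, 6}.
Read 'c': 1→{2}, 2→{6}, 3→{1, 2}, 4→{2}, 5→{1, 2, 3, 4}, 6→{4}; union {1, 2, 3, 4, 6}; ε-closure = {1, 2, 3, 4, 5, 6}.
Read 'a': 1→{2}, 2→{4, 6}, 3→{2}, 4→{5}, 5→{5}, 6→{1, 3, 6}; now {1, 2, 3, 4, 5, 6}.
Read 'a': 1→{2}, 2→{4, 6}, 3→{2}, 4→{5}, 5→{5}, 6→{1, 3, 6}; now {1, 2, 3, 4, 5, 6}.
Read 'b': 1→{1}, 2→{4, 5}, 3→{3, 4, 6}, 4→{3, 4}, 5→{4}, 6→{2}; now {1, 2, 3, 4, 5, 6}.
Read 'c': 1→{2}, 2→{6}, 3→{1, 2}, 4→{2}, 5→{1, 2, 3, 4}, 6→{4}; union {1, 2, 3, 4, 6}; ε-closure = {1, 2, 3, 4, 5, 6}.
Read 'a': 1→{2}, 2→{4, 6}, 3→{2}, 4→{5}, 5→{5}, 6→{1, 3, 6}; now {1, 2, 3, 4, 5, 6}.
The final set {1, 2, 3, 4, 5, 6} contains the accepting states 1, 3, 6.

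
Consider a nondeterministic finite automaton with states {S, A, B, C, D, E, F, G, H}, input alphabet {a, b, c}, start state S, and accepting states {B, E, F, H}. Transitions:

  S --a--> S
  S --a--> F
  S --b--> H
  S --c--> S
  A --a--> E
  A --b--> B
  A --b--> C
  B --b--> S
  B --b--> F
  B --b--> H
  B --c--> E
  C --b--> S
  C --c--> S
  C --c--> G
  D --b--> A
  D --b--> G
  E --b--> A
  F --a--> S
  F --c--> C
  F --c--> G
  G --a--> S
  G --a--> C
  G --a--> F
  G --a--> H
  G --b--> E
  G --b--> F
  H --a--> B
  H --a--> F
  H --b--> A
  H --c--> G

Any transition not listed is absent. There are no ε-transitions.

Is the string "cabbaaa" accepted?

No

Start in {S}.
Read 'c': S→{S}; now {S}.
Read 'a': S→{S, F}; now {S, F}.
Read 'b': S→{H}, F→∅; now {H}.
Read 'b': H→{A}; now {A}.
Read 'a': A→{E}; now {E}.
Read 'a': E→∅; now ∅.
The set is empty and remains empty for the remaining 1 symbol.
The final set ∅ contains no accepting state.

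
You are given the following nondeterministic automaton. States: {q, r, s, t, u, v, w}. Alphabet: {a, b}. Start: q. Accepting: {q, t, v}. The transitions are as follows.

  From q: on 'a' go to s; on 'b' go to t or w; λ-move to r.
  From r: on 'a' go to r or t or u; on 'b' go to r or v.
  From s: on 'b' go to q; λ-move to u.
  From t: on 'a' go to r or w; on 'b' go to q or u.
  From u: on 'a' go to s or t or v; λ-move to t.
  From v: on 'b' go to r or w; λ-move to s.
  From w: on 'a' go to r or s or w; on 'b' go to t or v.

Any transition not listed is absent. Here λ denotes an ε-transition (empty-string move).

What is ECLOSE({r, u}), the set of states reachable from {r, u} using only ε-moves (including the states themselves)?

Begin with {r, u}.
ε-move u → t; add t.

{r, t, u}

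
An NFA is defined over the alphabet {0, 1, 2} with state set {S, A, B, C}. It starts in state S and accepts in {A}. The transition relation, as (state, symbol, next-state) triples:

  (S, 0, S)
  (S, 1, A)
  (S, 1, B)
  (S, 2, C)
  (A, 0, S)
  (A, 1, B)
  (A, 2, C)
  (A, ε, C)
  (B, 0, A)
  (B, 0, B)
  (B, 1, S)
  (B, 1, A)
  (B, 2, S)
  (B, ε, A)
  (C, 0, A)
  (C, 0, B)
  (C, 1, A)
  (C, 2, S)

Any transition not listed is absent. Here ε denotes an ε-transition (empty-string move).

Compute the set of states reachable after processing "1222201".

{S, A, B, C}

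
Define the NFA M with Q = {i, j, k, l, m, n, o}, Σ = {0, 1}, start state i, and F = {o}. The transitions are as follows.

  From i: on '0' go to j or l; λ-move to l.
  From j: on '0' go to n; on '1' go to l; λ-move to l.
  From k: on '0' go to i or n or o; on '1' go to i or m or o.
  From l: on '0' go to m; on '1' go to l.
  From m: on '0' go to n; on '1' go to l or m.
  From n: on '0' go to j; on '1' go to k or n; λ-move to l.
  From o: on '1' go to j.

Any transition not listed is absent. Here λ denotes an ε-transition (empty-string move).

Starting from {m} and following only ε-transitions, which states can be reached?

Begin with {m}.
No ε-moves leave this set, so the closure equals the set itself.

{m}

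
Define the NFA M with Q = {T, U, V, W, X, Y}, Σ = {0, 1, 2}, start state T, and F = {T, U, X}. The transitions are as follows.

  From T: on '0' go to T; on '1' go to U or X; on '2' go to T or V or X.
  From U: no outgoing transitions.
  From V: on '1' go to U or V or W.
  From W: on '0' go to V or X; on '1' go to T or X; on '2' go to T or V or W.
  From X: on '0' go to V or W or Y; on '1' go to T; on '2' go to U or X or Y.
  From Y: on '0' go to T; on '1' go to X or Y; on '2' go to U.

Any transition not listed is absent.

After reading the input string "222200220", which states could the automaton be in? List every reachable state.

Start in {T}.
Read '2': T→{T, V, X}; now {T, V, X}.
Read '2': T→{T, V, X}, V→∅, X→{U, X, Y}; now {T, U, V, X, Y}.
Read '2': T→{T, V, X}, U→∅, V→∅, X→{U, X, Y}, Y→{U}; now {T, U, V, X, Y}.
Read '2': T→{T, V, X}, U→∅, V→∅, X→{U, X, Y}, Y→{U}; now {T, U, V, X, Y}.
Read '0': T→{T}, U→∅, V→∅, X→{V, W, Y}, Y→{T}; now {T, V, W, Y}.
Read '0': T→{T}, V→∅, W→{V, X}, Y→{T}; now {T, V, X}.
Read '2': T→{T, V, X}, V→∅, X→{U, X, Y}; now {T, U, V, X, Y}.
Read '2': T→{T, V, X}, U→∅, V→∅, X→{U, X, Y}, Y→{U}; now {T, U, V, X, Y}.
Read '0': T→{T}, U→∅, V→∅, X→{V, W, Y}, Y→{T}; now {T, V, W, Y}.

{T, V, W, Y}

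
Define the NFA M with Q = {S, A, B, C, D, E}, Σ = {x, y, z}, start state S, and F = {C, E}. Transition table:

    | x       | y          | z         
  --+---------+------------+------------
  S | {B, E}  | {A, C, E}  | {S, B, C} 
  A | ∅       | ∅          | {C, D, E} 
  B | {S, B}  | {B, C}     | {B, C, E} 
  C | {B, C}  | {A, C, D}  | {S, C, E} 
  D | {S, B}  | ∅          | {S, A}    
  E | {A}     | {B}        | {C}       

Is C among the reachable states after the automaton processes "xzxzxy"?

Start in {S}.
Read 'x': {S} → {B, E}.
Read 'z': {B, E} → {B, C, E}.
Read 'x': {B, C, E} → {S, A, B, C}.
Read 'z': {S, A, B, C} → {S, B, C, D, E}.
Read 'x': {S, B, C, D, E} → {S, A, B, C, E}.
Read 'y': {S, A, B, C, E} → {A, B, C, D, E}.
State C is in {A, B, C, D, E}.

Yes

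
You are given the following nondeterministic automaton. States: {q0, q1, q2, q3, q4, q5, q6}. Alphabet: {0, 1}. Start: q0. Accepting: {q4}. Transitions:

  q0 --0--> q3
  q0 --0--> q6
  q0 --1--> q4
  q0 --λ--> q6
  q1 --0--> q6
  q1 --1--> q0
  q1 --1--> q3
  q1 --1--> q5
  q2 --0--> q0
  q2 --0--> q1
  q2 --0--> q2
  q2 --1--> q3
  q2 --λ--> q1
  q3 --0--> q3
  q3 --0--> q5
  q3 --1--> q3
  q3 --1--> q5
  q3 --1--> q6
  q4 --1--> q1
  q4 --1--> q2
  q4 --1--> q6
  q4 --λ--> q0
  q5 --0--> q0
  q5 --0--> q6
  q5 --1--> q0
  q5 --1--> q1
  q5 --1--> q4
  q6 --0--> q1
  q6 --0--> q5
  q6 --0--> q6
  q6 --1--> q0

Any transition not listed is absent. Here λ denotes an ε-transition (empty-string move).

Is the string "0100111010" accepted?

Start: ε-closure({q0}) = {q0, q6}.
Read '0': q0→{q3, q6}, q6→{q1, q5, q6}; now {q1, q3, q5, q6}.
Read '1': q1→{q0, q3, q5}, q3→{q3, q5, q6}, q5→{q0, q1, q4}, q6→{q0}; now {q0, q1, q3, q4, q5, q6}.
Read '0': q0→{q3, q6}, q1→{q6}, q3→{q3, q5}, q4→∅, q5→{q0, q6}, q6→{q1, q5, q6}; now {q0, q1, q3, q5, q6}.
Read '0': q0→{q3, q6}, q1→{q6}, q3→{q3, q5}, q5→{q0, q6}, q6→{q1, q5, q6}; now {q0, q1, q3, q5, q6}.
Read '1': q0→{q4}, q1→{q0, q3, q5}, q3→{q3, q5, q6}, q5→{q0, q1, q4}, q6→{q0}; now {q0, q1, q3, q4, q5, q6}.
Read '1': q0→{q4}, q1→{q0, q3, q5}, q3→{q3, q5, q6}, q4→{q1, q2, q6}, q5→{q0, q1, q4}, q6→{q0}; now {q0, q1, q2, q3, q4, q5, q6}.
Read '1': q0→{q4}, q1→{q0, q3, q5}, q2→{q3}, q3→{q3, q5, q6}, q4→{q1, q2, q6}, q5→{q0, q1, q4}, q6→{q0}; now {q0, q1, q2, q3, q4, q5, q6}.
Read '0': q0→{q3, q6}, q1→{q6}, q2→{q0, q1, q2}, q3→{q3, q5}, q4→∅, q5→{q0, q6}, q6→{q1, q5, q6}; now {q0, q1, q2, q3, q5, q6}.
Read '1': q0→{q4}, q1→{q0, q3, q5}, q2→{q3}, q3→{q3, q5, q6}, q5→{q0, q1, q4}, q6→{q0}; now {q0, q1, q3, q4, q5, q6}.
Read '0': q0→{q3, q6}, q1→{q6}, q3→{q3, q5}, q4→∅, q5→{q0, q6}, q6→{q1, q5, q6}; now {q0, q1, q3, q5, q6}.
The final set {q0, q1, q3, q5, q6} contains no accepting state.

No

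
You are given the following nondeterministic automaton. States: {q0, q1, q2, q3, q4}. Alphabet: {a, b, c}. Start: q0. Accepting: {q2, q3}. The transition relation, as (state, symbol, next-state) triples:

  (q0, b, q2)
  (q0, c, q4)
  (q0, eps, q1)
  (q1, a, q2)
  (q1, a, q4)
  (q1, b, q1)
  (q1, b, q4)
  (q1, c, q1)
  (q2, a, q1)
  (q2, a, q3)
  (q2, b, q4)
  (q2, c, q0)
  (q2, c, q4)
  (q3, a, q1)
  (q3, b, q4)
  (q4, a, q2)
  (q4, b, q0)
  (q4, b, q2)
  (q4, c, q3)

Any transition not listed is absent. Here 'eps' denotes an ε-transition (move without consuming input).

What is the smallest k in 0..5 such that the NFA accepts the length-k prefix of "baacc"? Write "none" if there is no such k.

1

Start: ε-closure({q0}) = {q0, q1}.
Read 'b': q0→{q2}, q1→{q1, q4}; now {q1, q2, q4}.
None of the earlier sets intersect F, but {q1, q2, q4} does.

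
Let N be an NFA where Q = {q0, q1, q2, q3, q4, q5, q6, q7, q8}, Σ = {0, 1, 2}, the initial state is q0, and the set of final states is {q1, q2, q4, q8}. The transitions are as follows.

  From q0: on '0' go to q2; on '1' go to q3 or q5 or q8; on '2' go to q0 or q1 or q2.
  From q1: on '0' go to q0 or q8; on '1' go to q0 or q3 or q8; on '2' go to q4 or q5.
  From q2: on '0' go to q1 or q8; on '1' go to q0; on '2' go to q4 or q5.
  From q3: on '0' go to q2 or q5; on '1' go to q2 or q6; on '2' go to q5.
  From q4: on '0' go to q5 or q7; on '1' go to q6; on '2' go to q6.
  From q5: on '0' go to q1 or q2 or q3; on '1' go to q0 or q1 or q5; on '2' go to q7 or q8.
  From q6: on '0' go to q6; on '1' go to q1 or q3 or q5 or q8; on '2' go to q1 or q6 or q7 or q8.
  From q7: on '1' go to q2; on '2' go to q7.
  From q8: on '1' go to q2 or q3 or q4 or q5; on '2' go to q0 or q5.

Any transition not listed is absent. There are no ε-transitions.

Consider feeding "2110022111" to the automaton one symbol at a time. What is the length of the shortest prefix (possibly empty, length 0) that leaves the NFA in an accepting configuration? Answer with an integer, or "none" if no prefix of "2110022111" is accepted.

Start in {q0}.
Read '2': {q0} → {q0, q1, q2}.
None of the earlier sets intersect F, but {q0, q1, q2} does.

1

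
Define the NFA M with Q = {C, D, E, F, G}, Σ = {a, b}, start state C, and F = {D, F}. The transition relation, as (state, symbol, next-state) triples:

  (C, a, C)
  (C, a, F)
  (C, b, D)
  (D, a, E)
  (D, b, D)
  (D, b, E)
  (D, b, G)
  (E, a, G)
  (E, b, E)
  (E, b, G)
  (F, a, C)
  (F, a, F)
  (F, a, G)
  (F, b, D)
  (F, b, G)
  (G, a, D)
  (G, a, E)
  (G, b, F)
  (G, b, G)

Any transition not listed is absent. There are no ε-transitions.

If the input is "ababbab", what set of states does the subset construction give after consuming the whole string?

{D, E, F, G}

Start in {C}.
Read 'a': {C} → {C, F}.
Read 'b': {C, F} → {D, G}.
Read 'a': {D, G} → {D, E}.
Read 'b': {D, E} → {D, E, G}.
Read 'b': {D, E, G} → {D, E, F, G}.
Read 'a': {D, E, F, G} → {C, D, E, F, G}.
Read 'b': {C, D, E, F, G} → {D, E, F, G}.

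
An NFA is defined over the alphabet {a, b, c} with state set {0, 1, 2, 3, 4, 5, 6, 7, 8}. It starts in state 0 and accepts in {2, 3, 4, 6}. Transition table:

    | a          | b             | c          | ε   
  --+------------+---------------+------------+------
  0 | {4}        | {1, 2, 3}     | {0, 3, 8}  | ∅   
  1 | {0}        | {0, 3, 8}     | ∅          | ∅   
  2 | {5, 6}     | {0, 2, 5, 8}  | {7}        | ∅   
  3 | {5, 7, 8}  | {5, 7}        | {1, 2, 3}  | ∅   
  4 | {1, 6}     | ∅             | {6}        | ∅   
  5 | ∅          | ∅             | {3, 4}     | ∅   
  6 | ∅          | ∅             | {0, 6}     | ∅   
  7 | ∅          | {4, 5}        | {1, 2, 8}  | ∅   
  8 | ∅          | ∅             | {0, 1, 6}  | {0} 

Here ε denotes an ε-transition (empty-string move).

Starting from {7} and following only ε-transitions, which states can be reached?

{7}

Begin with {7}.
No ε-moves leave this set, so the closure equals the set itself.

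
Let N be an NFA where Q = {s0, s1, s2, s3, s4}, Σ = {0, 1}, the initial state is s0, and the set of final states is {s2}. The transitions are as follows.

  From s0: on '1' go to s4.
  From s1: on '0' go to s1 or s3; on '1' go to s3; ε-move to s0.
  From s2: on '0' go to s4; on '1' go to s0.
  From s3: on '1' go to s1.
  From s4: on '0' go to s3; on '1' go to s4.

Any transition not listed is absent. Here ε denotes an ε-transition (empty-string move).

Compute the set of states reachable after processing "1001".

Start in {s0}.
Read '1': {s0} → {s4}.
Read '0': {s4} → {s3}.
Read '0': {s3} → ∅.
The set is empty and remains empty for the remaining 1 symbol.

∅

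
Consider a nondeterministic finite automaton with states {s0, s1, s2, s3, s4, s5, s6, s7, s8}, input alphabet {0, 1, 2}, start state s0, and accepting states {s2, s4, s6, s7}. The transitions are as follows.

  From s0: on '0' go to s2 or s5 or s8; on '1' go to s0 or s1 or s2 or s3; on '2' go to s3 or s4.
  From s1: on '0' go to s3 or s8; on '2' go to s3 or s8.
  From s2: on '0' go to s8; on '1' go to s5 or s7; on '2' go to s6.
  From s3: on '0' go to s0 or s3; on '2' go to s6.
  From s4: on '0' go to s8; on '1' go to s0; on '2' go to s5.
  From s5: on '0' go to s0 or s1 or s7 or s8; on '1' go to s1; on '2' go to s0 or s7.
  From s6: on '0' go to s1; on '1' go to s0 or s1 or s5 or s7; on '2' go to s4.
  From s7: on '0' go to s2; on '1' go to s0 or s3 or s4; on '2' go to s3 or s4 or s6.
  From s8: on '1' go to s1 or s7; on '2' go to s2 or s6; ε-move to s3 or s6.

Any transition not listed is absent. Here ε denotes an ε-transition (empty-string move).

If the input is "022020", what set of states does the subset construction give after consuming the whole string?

Start in {s0}.
Read '0': s0→{s2, s5, s8}; union {s2, s5, s8}; ε-closure = {s2, s3, s5, s6, s8}.
Read '2': s2→{s6}, s3→{s6}, s5→{s0, s7}, s6→{s4}, s8→{s2, s6}; now {s0, s2, s4, s6, s7}.
Read '2': s0→{s3, s4}, s2→{s6}, s4→{s5}, s6→{s4}, s7→{s3, s4, s6}; now {s3, s4, s5, s6}.
Read '0': s3→{s0, s3}, s4→{s8}, s5→{s0, s1, s7, s8}, s6→{s1}; union {s0, s1, s3, s7, s8}; ε-closure = {s0, s1, s3, s6, s7, s8}.
Read '2': s0→{s3, s4}, s1→{s3, s8}, s3→{s6}, s6→{s4}, s7→{s3, s4, s6}, s8→{s2, s6}; now {s2, s3, s4, s6, s8}.
Read '0': s2→{s8}, s3→{s0, s3}, s4→{s8}, s6→{s1}, s8→∅; union {s0, s1, s3, s8}; ε-closure = {s0, s1, s3, s6, s8}.

{s0, s1, s3, s6, s8}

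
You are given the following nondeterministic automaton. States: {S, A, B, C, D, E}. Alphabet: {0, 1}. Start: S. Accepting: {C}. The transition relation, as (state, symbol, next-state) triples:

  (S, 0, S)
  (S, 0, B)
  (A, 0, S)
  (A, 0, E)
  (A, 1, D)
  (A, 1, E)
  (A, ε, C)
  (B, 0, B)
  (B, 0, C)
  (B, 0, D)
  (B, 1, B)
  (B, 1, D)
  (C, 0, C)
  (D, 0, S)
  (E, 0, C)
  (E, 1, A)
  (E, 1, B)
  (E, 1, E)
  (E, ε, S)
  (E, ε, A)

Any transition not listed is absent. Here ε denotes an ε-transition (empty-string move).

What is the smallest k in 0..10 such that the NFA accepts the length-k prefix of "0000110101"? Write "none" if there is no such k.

Start in {S}.
Read '0': {S} → {S, B}.
Read '0': {S, B} → {S, B, C, D}.
None of the earlier sets intersect F, but {S, B, C, D} does.

2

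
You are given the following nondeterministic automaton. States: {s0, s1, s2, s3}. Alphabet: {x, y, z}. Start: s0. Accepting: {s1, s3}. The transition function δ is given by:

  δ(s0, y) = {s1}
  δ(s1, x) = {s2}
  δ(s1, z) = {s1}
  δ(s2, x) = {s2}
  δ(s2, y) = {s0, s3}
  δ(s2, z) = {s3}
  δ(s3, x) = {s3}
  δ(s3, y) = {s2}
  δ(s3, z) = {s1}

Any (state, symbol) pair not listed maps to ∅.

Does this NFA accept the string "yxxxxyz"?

Yes

Start in {s0}.
Read 'y': {s0} → {s1}.
Read 'x': {s1} → {s2}.
Read 'x': {s2} → {s2}.
Read 'x': {s2} → {s2}.
Read 'x': {s2} → {s2}.
Read 'y': {s2} → {s0, s3}.
Read 'z': {s0, s3} → {s1}.
The final set {s1} contains the accepting state s1.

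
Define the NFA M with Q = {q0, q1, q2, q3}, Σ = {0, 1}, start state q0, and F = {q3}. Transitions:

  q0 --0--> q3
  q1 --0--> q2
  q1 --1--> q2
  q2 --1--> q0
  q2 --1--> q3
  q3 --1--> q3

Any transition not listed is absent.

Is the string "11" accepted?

No

Start in {q0}.
Read '1': {q0} → ∅.
The set is empty and remains empty for the remaining 1 symbol.
The final set ∅ contains no accepting state.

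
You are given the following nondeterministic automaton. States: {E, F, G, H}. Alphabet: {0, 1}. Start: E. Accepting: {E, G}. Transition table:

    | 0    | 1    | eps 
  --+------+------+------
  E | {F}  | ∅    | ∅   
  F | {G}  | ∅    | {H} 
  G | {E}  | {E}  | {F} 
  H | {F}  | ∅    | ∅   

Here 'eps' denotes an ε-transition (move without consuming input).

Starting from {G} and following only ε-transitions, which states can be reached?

Begin with {G}.
ε-move G → F; add F.
ε-move F → H; add H.

{F, G, H}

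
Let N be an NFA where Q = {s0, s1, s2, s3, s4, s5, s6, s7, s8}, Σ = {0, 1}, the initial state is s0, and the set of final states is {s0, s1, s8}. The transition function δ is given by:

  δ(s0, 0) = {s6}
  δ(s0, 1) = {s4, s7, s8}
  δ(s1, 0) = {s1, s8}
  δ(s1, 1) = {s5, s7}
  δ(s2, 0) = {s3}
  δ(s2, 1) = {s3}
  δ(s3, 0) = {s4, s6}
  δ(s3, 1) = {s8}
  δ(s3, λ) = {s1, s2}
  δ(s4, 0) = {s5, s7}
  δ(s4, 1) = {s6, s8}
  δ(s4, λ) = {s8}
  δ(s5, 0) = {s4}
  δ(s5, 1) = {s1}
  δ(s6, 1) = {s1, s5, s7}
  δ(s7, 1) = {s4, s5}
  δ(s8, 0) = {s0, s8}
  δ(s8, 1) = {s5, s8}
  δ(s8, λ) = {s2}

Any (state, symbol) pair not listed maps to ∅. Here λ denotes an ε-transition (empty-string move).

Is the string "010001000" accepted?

Yes

Start in {s0}.
Read '0': s0→{s6}; now {s6}.
Read '1': s6→{s1, s5, s7}; now {s1, s5, s7}.
Read '0': s1→{s1, s8}, s5→{s4}, s7→∅; union {s1, s4, s8}; ε-closure = {s1, s2, s4, s8}.
Read '0': s1→{s1, s8}, s2→{s3}, s4→{s5, s7}, s8→{s0, s8}; union {s0, s1, s3, s5, s7, s8}; ε-closure = {s0, s1, s2, s3, s5, s7, s8}.
Read '0': s0→{s6}, s1→{s1, s8}, s2→{s3}, s3→{s4, s6}, s5→{s4}, s7→∅, s8→{s0, s8}; union {s0, s1, s3, s4, s6, s8}; ε-closure = {s0, s1, s2, s3, s4, s6, s8}.
Read '1': s0→{s4, s7, s8}, s1→{s5, s7}, s2→{s3}, s3→{s8}, s4→{s6, s8}, s6→{s1, s5, s7}, s8→{s5, s8}; union {s1, s3, s4, s5, s6, s7, s8}; ε-closure = {s1, s2, s3, s4, s5, s6, s7, s8}.
Read '0': s1→{s1, s8}, s2→{s3}, s3→{s4, s6}, s4→{s5, s7}, s5→{s4}, s6→∅, s7→∅, s8→{s0, s8}; union {s0, s1, s3, s4, s5, s6, s7, s8}; ε-closure = {s0, s1, s2, s3, s4, s5, s6, s7, s8}.
Read '0': s0→{s6}, s1→{s1, s8}, s2→{s3}, s3→{s4, s6}, s4→{s5, s7}, s5→{s4}, s6→∅, s7→∅, s8→{s0, s8}; union {s0, s1, s3, s4, s5, s6, s7, s8}; ε-closure = {s0, s1, s2, s3, s4, s5, s6, s7, s8}.
Read '0': s0→{s6}, s1→{s1, s8}, s2→{s3}, s3→{s4, s6}, s4→{s5, s7}, s5→{s4}, s6→∅, s7→∅, s8→{s0, s8}; union {s0, s1, s3, s4, s5, s6, s7, s8}; ε-closure = {s0, s1, s2, s3, s4, s5, s6, s7, s8}.
The final set {s0, s1, s2, s3, s4, s5, s6, s7, s8} contains the accepting states s0, s1, s8.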